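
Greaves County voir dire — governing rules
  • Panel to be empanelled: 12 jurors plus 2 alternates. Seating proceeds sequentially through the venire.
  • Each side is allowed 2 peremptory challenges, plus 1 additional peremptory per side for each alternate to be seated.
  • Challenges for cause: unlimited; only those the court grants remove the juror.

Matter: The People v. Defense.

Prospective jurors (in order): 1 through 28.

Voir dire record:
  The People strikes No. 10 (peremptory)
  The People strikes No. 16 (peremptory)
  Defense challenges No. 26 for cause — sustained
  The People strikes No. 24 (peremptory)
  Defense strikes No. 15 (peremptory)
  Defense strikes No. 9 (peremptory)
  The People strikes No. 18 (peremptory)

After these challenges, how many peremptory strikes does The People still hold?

0

The People allotment: 2 base + 1 × 2 alternates = 4.
The People peremptories used: #10, #16, #24, #18 — 4.
Remaining: 4 − 4 = 0.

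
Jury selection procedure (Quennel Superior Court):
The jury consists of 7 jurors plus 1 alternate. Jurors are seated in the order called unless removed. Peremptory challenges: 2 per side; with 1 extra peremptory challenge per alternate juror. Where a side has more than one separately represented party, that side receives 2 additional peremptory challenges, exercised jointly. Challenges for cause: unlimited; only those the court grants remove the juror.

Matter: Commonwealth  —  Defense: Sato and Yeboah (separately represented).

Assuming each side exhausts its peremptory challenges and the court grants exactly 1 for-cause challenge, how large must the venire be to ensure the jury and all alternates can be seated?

Seats to fill: 7 + 1 alternates = 8.
Peremptories — Commonwealth: 2 + 1×1 = 3; Defense: 2 + 1×1 + 2 = 5; total 8.
For-cause removals: 1.
Minimum venire: 8 + 8 + 1 = 17.

17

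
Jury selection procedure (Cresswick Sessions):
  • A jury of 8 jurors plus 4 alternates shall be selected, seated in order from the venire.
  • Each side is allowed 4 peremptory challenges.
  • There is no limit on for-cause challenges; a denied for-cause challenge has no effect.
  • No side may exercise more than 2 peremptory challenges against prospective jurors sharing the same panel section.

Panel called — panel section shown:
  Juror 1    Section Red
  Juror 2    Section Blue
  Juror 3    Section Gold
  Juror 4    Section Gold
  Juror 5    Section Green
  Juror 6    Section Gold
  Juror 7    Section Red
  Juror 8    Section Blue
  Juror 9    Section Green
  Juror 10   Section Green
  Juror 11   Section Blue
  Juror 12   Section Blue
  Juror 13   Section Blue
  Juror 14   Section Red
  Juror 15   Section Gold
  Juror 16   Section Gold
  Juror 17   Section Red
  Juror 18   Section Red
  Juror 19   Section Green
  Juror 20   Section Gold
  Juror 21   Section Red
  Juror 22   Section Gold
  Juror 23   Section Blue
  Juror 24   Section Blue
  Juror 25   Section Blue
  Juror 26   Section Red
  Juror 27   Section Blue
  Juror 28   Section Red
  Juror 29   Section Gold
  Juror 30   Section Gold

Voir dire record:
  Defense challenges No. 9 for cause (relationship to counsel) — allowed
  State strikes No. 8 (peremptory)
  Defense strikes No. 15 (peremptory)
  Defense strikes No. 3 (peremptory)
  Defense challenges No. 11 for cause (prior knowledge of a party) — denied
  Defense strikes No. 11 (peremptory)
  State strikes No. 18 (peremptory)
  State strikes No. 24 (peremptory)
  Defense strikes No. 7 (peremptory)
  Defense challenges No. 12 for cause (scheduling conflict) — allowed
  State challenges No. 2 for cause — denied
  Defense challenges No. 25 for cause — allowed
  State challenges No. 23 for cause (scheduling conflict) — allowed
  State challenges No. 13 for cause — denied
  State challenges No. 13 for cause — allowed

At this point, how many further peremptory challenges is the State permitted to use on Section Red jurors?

1

State peremptories so far: #8, #18, #24 — 3 of 4 used, 1 left overall.
Against Section Red: #18 — 1 used; per-section cap 2 leaves 1.
Binding limit: min(1, 1) = 1.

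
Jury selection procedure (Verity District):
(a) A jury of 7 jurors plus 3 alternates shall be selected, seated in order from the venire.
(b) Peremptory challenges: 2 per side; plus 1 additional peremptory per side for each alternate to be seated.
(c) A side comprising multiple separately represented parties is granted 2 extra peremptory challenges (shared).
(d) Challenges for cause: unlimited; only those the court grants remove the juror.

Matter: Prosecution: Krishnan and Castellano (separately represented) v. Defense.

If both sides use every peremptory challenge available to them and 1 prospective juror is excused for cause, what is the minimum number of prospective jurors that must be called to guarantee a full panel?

Seats to fill: 7 + 3 alternates = 10.
Peremptories — Prosecution: 2 + 1×3 + 2 = 7; Defense: 2 + 1×3 = 5; total 12.
For-cause removals: 1.
Minimum venire: 10 + 12 + 1 = 23.

23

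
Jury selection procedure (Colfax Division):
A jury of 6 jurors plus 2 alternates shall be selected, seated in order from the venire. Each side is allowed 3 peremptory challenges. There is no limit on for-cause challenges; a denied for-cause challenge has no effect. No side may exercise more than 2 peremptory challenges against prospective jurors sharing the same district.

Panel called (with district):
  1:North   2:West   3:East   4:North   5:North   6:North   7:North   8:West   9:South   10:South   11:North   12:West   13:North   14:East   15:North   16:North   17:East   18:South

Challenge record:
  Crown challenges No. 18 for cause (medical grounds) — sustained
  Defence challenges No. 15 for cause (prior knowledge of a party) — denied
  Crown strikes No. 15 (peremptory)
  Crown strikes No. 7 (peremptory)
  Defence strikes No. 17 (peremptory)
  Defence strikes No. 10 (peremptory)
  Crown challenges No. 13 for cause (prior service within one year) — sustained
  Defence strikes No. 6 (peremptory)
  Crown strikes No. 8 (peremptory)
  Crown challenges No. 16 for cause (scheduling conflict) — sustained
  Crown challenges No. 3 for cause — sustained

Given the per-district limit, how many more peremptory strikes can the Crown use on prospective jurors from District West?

Crown peremptories so far: #15, #7, #8 — 3 of 3 used, 0 left overall.
Against District West: #8 — 1 used; per-district cap 2 leaves 1.
Binding limit: min(0, 1) = 0.

0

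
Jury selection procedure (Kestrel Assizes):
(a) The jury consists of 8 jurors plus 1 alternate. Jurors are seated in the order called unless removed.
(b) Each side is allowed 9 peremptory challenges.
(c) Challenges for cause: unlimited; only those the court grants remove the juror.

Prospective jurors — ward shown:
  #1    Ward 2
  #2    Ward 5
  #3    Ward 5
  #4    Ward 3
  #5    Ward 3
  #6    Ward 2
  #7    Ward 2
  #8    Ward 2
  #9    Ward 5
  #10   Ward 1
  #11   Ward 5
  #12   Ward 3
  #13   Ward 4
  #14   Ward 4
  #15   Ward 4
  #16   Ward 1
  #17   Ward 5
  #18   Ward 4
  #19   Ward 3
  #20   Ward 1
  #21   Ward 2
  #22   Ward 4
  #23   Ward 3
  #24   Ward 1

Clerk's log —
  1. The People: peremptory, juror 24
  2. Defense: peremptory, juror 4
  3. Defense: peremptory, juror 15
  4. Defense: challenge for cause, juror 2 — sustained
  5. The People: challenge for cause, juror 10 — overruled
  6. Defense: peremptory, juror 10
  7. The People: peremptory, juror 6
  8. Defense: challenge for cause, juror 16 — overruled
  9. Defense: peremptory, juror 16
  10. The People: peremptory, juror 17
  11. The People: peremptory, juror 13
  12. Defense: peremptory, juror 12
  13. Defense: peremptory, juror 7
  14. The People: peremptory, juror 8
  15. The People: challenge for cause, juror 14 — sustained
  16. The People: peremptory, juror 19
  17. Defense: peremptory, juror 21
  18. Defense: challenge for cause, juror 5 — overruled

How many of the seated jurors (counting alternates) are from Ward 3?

2

Removed: #2, #4, #6, #7, #8, #10, #12, #13, #14, #15, #16, #17, #19, #21, #24.
Seated (9 incl. alternates): #1, #3, #5, #9, #11, #18, #20, #22, #23.
Of those, in Ward 3: #5, #23 → 2.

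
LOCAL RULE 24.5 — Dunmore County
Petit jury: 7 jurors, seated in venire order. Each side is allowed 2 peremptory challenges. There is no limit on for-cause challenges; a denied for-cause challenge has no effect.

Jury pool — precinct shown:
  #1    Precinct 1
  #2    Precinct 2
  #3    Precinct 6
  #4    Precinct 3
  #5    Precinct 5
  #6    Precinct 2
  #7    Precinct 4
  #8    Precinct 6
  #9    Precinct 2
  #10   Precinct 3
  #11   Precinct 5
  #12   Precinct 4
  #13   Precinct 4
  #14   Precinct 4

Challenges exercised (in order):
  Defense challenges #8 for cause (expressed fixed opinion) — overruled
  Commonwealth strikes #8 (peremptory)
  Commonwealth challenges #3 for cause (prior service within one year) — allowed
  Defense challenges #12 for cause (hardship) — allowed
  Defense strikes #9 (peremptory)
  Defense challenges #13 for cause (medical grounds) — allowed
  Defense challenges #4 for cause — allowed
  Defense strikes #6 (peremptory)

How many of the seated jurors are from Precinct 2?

1

Removed: #3, #4, #6, #8, #9, #12, #13.
Seated jurors 1–7: #1, #2, #5, #7, #10, #11, #14.
Of those, in Precinct 2: #2 → 1.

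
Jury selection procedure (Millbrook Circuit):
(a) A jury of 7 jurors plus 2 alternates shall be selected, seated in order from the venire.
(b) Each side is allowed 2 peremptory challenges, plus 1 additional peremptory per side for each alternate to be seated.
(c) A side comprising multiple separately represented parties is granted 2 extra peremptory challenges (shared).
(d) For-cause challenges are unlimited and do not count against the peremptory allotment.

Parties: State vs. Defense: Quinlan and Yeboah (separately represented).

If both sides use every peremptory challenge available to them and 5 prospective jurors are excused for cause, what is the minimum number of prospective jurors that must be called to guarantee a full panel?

Seats to fill: 7 + 2 alternates = 9.
Peremptories — State: 2 + 1×2 = 4; Defense: 2 + 1×2 + 2 = 6; total 10.
For-cause removals: 5.
Minimum venire: 9 + 10 + 5 = 24.

24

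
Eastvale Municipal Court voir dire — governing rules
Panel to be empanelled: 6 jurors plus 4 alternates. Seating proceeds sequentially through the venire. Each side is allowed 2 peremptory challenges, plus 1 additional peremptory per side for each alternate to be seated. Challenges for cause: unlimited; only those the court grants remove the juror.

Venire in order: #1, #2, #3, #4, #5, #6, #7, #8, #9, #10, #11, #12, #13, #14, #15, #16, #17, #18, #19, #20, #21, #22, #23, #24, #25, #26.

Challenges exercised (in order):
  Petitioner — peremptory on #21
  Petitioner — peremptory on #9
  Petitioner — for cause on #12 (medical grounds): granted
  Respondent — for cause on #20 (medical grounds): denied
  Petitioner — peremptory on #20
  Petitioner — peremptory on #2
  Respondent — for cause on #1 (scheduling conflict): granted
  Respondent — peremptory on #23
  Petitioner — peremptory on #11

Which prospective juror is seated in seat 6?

Removed: #1, #2, #9, #11, #12, #20, #21, #23.
Seating in order: seats 1–6 → #3, #4, #5, #6, #7, #8; alternates → #10, #13, #14, #15.
So seat 6 is #8.

8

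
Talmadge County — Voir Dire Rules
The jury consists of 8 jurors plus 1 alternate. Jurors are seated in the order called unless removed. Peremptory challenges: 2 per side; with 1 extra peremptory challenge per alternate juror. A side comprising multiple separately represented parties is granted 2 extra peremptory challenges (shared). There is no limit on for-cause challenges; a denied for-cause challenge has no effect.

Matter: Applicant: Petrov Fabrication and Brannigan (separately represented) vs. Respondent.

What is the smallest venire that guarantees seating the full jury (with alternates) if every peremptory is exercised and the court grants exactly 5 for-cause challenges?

22

Seats to fill: 8 + 1 alternates = 9.
Peremptories — Applicant: 2 + 1×1 + 2 = 5; Respondent: 2 + 1×1 = 3; total 8.
For-cause removals: 5.
Minimum venire: 9 + 8 + 5 = 22.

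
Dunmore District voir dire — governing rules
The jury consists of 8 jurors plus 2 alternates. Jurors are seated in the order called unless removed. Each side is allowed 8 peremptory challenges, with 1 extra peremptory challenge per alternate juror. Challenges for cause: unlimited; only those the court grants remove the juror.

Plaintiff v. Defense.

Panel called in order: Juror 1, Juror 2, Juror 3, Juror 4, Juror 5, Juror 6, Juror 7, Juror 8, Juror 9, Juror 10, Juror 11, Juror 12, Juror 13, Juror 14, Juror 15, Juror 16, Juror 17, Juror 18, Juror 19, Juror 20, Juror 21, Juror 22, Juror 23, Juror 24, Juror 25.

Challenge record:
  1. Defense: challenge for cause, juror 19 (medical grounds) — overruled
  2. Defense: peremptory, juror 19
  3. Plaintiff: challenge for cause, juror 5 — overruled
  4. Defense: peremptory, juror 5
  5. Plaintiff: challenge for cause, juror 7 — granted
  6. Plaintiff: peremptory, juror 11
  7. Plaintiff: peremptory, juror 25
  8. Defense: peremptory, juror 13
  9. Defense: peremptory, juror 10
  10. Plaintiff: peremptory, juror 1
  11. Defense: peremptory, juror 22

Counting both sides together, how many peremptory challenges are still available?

Plaintiff allotment: 8 base + 1 × 2 alternates = 10. Defense allotment: 8 base + 1 × 2 alternates = 10.
Plaintiff peremptories used: #11, #25, #1 — 3 (for-cause on #5, #7 don't count).
Defense peremptories used: #19, #5, #13, #10, #22 — 5 (the for-cause on #19 doesn't count).
Remaining: (10 − 3) + (10 − 5) = 12.

12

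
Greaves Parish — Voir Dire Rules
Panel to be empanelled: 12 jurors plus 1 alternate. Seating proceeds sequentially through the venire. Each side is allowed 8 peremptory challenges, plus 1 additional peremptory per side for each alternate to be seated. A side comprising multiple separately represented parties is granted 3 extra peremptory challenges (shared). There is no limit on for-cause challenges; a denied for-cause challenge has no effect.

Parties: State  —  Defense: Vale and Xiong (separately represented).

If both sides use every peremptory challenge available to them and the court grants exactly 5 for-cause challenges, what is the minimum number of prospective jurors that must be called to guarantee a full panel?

Seats to fill: 12 + 1 alternates = 13.
Peremptories — State: 8 + 1×1 = 9; Defense: 8 + 1×1 + 3 = 12; total 21.
For-cause removals: 5.
Minimum venire: 13 + 21 + 5 = 39.

39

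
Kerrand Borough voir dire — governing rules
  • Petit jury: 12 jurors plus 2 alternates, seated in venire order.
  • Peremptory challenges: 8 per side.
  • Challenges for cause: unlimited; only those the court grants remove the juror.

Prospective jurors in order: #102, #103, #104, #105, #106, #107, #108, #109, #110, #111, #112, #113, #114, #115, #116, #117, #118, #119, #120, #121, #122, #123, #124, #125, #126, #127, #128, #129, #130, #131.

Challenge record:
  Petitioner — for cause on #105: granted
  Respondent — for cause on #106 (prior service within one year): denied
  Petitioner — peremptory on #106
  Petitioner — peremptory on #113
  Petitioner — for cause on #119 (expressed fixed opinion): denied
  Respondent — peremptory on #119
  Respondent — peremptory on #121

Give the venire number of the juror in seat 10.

114

Removed: #105, #106, #113, #119, #121.
Seating in order: seats 1–12 → #102, #103, #104, #107, #108, #109, #110, #111, #112, #114, #115, #116; alternates → #117, #118.
So seat 10 is #114.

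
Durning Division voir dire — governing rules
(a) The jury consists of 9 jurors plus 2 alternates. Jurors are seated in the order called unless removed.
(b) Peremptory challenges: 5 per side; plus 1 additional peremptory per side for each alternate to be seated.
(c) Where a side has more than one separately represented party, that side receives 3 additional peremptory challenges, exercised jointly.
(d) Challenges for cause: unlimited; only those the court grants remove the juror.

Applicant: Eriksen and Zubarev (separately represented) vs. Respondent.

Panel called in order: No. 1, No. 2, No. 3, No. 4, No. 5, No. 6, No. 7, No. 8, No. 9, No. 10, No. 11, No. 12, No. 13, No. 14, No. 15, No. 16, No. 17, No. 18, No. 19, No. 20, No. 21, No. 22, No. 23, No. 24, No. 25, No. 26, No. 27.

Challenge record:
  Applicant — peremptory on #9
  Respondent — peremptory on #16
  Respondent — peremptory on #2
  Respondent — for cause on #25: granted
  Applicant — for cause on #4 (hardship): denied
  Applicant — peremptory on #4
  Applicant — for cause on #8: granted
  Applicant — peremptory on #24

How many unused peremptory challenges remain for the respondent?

Respondent allotment: 5 base + 1 × 2 alternates = 7.
Respondent peremptories used: #16, #2 — 2 (the for-cause on #25 doesn't count).
Remaining: 7 − 2 = 5.

5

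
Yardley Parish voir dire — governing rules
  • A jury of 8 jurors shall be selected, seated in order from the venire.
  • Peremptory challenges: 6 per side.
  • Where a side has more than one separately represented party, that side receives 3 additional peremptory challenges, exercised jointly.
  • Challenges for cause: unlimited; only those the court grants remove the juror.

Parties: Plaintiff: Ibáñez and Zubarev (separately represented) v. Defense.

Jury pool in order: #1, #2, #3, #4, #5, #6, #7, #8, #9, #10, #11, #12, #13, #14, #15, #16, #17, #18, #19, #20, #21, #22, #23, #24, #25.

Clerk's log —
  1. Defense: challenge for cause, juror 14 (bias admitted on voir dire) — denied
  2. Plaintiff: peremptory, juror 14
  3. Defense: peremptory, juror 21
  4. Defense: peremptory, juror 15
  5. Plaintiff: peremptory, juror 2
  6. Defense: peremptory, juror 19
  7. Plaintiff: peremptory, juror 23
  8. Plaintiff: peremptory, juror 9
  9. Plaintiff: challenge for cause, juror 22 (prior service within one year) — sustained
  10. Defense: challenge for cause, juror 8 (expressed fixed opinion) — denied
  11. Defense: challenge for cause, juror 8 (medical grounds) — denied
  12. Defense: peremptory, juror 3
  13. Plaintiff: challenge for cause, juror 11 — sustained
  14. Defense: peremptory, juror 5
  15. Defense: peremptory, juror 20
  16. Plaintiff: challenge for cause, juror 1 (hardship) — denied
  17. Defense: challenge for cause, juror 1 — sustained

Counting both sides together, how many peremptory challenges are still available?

Plaintiff allotment: 6 base + 3 multi-party = 9. Defense allotment: 6.
Plaintiff peremptories used: #14, #2, #23, #9 — 4 (for-cause on #22, #11, #1 don't count).
Defense peremptories used: #21, #15, #19, #3, #5, #20 — 6 (for-cause on #14, #8, #8, #1 don't count).
Remaining: (9 − 4) + (6 − 6) = 5.

5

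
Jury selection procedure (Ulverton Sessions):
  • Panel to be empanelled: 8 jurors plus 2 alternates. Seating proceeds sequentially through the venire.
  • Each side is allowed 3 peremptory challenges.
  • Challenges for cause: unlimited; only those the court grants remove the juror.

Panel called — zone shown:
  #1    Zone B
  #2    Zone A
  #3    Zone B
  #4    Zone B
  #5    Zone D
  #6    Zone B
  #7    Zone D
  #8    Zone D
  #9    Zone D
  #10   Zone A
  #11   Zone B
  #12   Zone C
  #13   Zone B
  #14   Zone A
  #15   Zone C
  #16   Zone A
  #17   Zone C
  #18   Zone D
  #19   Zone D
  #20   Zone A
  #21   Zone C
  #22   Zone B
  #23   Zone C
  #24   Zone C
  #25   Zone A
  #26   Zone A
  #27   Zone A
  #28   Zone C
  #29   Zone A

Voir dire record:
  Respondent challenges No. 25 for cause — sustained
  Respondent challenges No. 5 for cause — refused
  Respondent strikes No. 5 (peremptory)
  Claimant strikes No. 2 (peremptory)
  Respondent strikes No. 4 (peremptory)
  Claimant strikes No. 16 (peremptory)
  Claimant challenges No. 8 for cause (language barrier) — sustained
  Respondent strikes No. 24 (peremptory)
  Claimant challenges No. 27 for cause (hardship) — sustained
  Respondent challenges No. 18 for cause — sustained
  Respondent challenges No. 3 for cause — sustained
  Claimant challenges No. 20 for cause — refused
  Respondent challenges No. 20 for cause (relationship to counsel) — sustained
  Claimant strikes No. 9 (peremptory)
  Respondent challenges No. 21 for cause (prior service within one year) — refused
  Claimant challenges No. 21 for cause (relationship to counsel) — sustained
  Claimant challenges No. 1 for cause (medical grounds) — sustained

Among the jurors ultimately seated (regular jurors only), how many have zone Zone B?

3

Removed: #1, #2, #3, #4, #5, #8, #9, #16, #18, #20, #21, #24, #25, #27.
Seated jurors 1–8: #6, #7, #10, #11, #12, #13, #14, #15 (alternates #17, #19 not counted).
Of those, in Zone B: #6, #11, #13 → 3.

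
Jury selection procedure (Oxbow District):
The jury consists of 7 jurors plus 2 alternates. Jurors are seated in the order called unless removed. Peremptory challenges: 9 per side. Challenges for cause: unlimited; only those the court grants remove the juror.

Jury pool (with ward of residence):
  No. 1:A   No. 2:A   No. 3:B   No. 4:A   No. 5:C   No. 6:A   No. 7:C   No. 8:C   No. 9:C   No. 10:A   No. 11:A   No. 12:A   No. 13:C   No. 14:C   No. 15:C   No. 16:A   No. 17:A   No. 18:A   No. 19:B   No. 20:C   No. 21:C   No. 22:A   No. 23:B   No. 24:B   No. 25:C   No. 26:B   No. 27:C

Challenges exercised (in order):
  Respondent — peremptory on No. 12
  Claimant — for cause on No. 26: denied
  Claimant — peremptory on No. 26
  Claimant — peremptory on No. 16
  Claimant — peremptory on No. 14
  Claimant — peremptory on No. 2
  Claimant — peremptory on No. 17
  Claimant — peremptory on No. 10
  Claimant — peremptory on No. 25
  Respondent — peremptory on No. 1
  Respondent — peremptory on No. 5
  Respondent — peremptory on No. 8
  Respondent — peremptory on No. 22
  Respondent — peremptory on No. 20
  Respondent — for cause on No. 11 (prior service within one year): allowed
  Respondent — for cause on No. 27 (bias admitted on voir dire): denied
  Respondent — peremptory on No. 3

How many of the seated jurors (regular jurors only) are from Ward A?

3

Removed: #1, #2, #3, #5, #8, #10, #11, #12, #14, #16, #17, #20, #22, #25, #26.
Seated jurors 1–7: #4, #6, #7, #9, #13, #15, #18 (alternates #19, #21 not counted).
Of those, in Ward A: #4, #6, #18 → 3.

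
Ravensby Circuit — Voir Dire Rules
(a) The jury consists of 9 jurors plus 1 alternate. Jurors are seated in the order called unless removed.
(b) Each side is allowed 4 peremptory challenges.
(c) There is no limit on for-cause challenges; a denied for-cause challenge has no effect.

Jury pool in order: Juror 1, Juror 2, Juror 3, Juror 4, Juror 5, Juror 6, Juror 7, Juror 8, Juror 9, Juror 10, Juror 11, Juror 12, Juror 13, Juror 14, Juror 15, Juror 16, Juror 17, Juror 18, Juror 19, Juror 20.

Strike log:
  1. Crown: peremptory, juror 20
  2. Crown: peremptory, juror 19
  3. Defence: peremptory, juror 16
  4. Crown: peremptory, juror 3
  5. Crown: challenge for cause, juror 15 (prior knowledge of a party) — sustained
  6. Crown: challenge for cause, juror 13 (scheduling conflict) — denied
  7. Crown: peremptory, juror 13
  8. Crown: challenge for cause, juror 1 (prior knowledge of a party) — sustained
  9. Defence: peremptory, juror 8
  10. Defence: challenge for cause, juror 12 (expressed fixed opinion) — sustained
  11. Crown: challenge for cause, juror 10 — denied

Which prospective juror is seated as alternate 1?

Removed: #1, #3, #8, #12, #13, #15, #16, #19, #20. (#10 stays — for-cause denied.)
Seating in order: seats 1–9 → #2, #4, #5, #6, #7, #9, #10, #11, #14; alternates → #17.
So alternate 1 is #17.

17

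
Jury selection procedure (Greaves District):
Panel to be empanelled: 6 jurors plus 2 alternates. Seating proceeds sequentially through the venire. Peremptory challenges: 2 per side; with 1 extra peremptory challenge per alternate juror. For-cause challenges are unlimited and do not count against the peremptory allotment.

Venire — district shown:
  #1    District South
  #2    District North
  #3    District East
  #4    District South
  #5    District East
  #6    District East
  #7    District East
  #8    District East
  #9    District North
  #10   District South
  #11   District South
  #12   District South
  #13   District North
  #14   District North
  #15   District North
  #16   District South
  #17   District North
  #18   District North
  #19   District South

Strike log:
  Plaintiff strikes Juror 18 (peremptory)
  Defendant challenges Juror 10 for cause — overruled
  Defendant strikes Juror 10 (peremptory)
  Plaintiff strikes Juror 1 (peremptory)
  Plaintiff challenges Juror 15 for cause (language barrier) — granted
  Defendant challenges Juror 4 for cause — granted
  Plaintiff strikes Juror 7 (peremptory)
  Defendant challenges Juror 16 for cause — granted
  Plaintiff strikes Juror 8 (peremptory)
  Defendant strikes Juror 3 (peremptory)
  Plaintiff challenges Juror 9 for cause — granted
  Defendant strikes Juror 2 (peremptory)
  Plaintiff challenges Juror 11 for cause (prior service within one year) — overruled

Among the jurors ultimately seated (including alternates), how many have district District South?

Removed: #1, #2, #3, #4, #7, #8, #9, #10, #15, #16, #18.
Seated (8 incl. alternates): #5, #6, #11, #12, #13, #14, #17, #19.
Of those, in District South: #11, #12, #19 → 3.

3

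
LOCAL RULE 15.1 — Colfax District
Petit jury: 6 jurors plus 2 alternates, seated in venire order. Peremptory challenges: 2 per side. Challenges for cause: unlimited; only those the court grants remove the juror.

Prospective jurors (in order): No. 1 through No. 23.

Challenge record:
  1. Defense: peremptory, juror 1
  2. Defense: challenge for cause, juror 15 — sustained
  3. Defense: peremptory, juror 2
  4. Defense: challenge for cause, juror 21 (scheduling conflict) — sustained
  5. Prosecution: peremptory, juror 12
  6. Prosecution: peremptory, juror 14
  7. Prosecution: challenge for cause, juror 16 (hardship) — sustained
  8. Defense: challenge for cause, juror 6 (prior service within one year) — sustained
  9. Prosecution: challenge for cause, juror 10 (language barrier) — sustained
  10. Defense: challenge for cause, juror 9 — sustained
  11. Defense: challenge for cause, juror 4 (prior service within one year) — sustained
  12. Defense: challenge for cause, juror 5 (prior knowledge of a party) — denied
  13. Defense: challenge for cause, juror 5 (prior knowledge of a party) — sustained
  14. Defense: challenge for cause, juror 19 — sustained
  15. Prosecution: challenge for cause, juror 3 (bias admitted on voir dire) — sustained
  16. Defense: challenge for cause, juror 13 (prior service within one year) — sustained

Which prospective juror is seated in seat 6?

20

Removed: #1, #2, #3, #4, #5, #6, #9, #10, #12, #13, #14, #15, #16, #19, #21.
Seating in order: seats 1–6 → #7, #8, #11, #17, #18, #20; alternates → #22, #23.
So seat 6 is #20.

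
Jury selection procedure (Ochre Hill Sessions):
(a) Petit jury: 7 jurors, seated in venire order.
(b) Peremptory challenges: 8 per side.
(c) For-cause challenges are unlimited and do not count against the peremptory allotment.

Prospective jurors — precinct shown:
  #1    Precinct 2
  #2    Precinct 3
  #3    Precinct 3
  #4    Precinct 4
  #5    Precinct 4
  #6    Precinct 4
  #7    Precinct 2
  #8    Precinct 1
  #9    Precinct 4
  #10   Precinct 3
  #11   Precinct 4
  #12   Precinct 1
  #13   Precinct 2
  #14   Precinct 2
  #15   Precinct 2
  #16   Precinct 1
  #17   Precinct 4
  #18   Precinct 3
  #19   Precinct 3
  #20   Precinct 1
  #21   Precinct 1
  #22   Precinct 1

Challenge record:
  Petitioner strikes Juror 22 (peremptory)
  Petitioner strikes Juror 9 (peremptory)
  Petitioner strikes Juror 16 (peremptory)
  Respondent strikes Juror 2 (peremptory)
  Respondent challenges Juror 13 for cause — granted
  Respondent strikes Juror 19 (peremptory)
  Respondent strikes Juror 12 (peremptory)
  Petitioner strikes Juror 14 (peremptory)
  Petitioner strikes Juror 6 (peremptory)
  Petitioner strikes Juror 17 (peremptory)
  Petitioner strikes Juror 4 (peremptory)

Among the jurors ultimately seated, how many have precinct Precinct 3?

2

Removed: #2, #4, #6, #9, #12, #13, #14, #16, #17, #19, #22.
Seated jurors 1–7: #1, #3, #5, #7, #8, #10, #11.
Of those, in Precinct 3: #3, #10 → 2.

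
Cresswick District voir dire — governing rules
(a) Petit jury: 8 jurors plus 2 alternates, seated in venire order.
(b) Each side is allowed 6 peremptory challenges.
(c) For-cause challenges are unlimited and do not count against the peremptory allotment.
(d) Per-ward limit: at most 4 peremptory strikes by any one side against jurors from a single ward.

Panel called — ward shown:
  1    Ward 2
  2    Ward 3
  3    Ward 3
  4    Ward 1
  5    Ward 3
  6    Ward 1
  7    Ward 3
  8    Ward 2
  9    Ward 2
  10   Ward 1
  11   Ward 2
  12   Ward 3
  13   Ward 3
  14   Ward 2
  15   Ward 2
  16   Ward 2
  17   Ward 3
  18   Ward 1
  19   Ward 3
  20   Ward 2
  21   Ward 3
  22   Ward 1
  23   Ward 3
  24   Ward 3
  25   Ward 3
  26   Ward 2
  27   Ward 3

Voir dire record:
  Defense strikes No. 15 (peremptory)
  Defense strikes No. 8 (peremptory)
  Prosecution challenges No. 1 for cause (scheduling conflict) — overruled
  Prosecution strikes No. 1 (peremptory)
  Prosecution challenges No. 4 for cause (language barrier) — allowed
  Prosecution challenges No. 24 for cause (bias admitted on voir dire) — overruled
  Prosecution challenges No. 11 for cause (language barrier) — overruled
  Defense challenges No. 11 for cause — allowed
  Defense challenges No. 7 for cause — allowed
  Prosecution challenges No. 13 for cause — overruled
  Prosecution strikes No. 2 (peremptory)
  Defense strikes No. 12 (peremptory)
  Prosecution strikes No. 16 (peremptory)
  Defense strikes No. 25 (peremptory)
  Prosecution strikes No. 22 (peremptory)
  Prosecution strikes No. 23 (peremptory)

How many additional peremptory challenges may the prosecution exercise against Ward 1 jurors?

Prosecution peremptories so far: #1, #2, #16, #22, #23 — 5 of 6 used, 1 left overall.
Against Ward 1: #22 — 1 used; per-ward cap 4 leaves 3.
Binding limit: min(1, 3) = 1.

1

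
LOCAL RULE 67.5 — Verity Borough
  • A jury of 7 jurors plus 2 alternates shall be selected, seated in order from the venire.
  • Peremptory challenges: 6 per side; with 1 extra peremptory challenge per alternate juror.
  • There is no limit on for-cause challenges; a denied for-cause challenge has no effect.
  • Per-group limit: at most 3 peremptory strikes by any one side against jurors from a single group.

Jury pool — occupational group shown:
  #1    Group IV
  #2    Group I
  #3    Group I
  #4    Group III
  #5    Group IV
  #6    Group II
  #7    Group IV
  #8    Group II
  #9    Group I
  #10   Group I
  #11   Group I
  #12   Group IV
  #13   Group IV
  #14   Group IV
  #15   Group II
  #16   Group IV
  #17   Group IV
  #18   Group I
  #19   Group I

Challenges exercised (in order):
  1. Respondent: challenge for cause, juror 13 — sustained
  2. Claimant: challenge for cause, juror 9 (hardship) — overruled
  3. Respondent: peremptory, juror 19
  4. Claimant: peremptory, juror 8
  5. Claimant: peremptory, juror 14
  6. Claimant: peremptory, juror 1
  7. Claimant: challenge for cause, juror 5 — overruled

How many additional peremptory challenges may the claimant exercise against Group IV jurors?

Claimant peremptories so far: #8, #14, #1 — 3 of 8 used, 5 left overall.
Against Group IV: #14, #1 — 2 used; per-group cap 3 leaves 1.
Binding limit: min(5, 1) = 1.

1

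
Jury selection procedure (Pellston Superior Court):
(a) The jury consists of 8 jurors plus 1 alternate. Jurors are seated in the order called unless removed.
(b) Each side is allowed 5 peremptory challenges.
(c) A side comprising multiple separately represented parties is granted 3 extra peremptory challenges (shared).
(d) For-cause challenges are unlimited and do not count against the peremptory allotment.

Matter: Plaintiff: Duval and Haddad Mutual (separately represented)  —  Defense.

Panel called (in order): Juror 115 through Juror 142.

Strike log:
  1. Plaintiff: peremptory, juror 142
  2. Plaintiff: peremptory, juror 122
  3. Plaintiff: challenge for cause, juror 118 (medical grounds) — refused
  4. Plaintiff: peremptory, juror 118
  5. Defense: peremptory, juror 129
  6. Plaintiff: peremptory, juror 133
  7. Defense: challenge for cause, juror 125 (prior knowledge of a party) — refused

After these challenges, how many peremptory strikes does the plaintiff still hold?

4

Plaintiff allotment: 5 base + 3 multi-party = 8.
Plaintiff peremptories used: #142, #122, #118, #133 — 4 (the for-cause on #118 doesn't count).
Remaining: 8 − 4 = 4.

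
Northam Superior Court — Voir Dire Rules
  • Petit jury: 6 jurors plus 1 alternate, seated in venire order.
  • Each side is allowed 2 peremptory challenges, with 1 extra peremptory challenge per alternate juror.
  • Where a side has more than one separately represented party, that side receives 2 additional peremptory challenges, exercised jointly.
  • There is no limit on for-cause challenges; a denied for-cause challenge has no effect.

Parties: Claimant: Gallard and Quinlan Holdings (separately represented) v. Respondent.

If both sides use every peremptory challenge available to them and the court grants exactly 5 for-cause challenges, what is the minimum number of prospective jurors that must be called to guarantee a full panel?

20

Seats to fill: 6 + 1 alternates = 7.
Peremptories — Claimant: 2 + 1×1 + 2 = 5; Respondent: 2 + 1×1 = 3; total 8.
For-cause removals: 5.
Minimum venire: 7 + 8 + 5 = 20.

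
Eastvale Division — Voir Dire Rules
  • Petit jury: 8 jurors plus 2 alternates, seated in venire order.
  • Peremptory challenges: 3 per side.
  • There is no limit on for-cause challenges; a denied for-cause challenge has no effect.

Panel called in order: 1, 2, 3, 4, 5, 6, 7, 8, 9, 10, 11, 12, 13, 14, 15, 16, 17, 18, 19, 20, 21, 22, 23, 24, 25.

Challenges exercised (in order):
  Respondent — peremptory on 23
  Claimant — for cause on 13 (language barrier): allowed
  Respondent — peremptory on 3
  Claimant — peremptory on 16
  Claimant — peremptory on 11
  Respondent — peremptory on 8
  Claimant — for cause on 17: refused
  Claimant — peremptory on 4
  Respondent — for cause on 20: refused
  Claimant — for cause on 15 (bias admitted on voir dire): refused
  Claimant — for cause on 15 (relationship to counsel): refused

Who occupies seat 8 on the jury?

12

Removed: #3, #4, #8, #11, #13, #16, #23. (#15, #17, #20 stay — for-cause denied.)
Seating in order: seats 1–8 → #1, #2, #5, #6, #7, #9, #10, #12; alternates → #14, #15.
So seat 8 is #12.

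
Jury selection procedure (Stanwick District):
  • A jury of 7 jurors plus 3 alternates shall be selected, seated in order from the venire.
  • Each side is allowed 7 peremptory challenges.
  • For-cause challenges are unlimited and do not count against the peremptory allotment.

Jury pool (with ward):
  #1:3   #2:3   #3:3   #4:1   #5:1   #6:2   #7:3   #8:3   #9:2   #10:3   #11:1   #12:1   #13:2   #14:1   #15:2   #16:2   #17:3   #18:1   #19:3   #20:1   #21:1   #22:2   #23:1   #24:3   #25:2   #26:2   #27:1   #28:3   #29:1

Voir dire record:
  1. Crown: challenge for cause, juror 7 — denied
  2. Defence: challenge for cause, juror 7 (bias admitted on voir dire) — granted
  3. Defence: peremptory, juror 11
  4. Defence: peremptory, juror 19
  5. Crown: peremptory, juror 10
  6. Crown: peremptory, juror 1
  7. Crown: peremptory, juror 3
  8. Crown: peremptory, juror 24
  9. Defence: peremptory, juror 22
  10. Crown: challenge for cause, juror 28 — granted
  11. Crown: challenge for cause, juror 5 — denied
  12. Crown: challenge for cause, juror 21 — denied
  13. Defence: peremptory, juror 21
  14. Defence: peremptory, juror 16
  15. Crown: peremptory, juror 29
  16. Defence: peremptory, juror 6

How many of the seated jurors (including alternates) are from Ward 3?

3

Removed: #1, #3, #6, #7, #10, #11, #16, #19, #21, #22, #24, #28, #29.
Seated (10 incl. alternates): #2, #4, #5, #8, #9, #12, #13, #14, #15, #17.
Of those, in Ward 3: #2, #8, #17 → 3.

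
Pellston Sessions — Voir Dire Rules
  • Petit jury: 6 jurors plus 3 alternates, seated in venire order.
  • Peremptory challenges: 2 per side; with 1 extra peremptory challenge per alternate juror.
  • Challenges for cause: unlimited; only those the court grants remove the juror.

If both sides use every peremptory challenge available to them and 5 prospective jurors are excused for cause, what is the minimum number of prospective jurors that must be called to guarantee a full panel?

24

Seats to fill: 6 + 3 alternates = 9.
Peremptories: 2 + 1×3 = 5 per side × 2 sides = 10.
For-cause removals: 5.
Minimum venire: 9 + 10 + 5 = 24.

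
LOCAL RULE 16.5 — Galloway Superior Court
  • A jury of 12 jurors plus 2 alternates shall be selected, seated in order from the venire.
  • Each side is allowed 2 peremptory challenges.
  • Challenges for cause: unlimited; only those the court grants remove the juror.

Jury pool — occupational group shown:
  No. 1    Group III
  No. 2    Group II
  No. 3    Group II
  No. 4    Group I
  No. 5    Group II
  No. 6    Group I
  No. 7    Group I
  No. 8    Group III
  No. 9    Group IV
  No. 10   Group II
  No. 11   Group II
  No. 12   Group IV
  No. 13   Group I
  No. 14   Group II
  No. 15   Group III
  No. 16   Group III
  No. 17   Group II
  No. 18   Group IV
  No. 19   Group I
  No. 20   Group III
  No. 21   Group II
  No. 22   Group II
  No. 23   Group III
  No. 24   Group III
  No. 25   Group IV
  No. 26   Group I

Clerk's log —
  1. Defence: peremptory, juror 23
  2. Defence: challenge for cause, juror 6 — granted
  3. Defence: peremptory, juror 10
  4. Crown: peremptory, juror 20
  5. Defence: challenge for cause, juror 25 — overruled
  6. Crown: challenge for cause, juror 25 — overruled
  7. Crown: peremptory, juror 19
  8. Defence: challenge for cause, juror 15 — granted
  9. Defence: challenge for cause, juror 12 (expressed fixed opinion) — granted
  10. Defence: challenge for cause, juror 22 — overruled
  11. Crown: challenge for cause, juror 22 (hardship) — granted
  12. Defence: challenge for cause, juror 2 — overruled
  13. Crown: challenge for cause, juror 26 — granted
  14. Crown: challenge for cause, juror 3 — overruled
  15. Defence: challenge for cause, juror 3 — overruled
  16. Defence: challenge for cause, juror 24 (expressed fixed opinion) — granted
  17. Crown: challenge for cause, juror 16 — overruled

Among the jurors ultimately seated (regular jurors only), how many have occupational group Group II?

5

Removed: #6, #10, #12, #15, #19, #20, #22, #23, #24, #26.
Seated jurors 1–12: #1, #2, #3, #4, #5, #7, #8, #9, #11, #13, #14, #16 (alternates #17, #18 not counted).
Of those, in Group II: #2, #3, #5, #11, #14 → 5.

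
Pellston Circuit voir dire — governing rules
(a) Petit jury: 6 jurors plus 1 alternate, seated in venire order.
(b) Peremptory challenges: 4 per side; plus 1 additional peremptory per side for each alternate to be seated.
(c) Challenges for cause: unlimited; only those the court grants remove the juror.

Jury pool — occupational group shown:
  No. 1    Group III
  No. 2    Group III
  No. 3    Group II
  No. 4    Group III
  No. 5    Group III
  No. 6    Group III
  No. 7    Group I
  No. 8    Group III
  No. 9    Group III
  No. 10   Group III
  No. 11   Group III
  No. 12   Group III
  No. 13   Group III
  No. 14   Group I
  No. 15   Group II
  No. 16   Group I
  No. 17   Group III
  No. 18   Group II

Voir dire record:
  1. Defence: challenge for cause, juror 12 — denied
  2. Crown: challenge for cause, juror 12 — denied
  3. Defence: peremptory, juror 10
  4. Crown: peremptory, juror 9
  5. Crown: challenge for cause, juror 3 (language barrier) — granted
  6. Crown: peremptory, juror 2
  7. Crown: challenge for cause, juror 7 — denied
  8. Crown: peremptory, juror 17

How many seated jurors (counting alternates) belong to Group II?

Removed: #2, #3, #9, #10, #17.
Seated (7 incl. alternates): #1, #4, #5, #6, #7, #8, #11.
None of those are in Group II → 0.

0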